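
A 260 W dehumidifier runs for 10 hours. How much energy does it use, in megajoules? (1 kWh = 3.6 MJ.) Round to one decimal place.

Energy = 0.26 kW × 10 h = 2.6 kWh
= 2.6 × 3.6 MJ = 9.4 MJ

9.4 MJ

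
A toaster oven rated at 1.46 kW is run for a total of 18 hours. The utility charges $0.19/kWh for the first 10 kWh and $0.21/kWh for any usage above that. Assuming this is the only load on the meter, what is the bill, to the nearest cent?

$5.32

Energy = 1.46 kW × 18 h = 26.28 kWh
Tier 1 (0–10 kWh): 10 × $0.19 = $1.9
Above 10 kWh: 16.28 × $0.21 = $3.4188
Bill = $5.32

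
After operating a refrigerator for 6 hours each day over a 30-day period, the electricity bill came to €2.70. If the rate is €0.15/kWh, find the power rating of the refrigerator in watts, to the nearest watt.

100 W

Energy = €2.70 ÷ €0.15/kWh = 18 kWh
Runtime = 6 h/day × 30 days = 180 h
Power = 18 kWh ÷ 180 h = 0.1 kW = 100 W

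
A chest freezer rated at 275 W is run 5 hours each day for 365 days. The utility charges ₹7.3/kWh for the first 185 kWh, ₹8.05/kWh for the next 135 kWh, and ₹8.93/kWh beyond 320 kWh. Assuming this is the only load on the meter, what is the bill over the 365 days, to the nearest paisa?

Runtime = 5 h/day × 365 days = 1825 h
Energy = 0.275 kW × 1825 h = 501.875 kWh
Tier 1 (0–185 kWh): 185 × ₹7.3 = ₹1350.5
Tier 2 (185–320 kWh): 135 × ₹8.05 = ₹1086.75
Above 320 kWh: 181.875 × ₹8.93 = ₹1624.14375
Bill = ₹4061.39

₹4061.39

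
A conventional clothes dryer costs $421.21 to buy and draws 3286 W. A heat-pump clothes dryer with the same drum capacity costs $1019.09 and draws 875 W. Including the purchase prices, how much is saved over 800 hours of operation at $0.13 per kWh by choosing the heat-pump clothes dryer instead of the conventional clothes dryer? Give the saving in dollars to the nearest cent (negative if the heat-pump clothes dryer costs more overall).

-$347.14

conventional clothes dryer: $421.21 + (3286/1000) kW × 800 h × $0.13 = $421.21 + $341.744 = $762.954
heat-pump clothes dryer: $1019.09 + (875/1000) kW × 800 h × $0.13 = $1019.09 + $91 = $1110.09
Saving = $762.954 − $1110.09 = −$347.136 → -$347.14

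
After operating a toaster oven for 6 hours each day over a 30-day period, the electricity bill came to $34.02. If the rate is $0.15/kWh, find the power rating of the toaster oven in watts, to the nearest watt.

1260 W

Energy = $34.02 ÷ $0.15/kWh = 226.8 kWh
Runtime = 6 h/day × 30 days = 180 h
Power = 226.8 kWh ÷ 180 h = 1.26 kW = 1260 W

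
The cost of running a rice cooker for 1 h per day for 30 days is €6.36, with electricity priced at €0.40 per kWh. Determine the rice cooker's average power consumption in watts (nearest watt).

530 W

Energy = €6.36 ÷ €0.40/kWh = 15.9 kWh
Runtime = 1 h/day × 30 days = 30 h
Power = 15.9 kWh ÷ 30 h = 0.53 kW = 530 W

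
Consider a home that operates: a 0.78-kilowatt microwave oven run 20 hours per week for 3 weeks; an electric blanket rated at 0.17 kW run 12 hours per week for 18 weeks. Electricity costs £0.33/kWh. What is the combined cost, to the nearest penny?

microwave oven: Runtime = 20 h/week × 3 weeks = 60 h
microwave oven: 0.78 kW × 60 h = 46.8 kWh
electric blanket: Runtime = 12 h/week × 18 weeks = 216 h
electric blanket: 0.17 kW × 216 h = 36.72 kWh
Total energy = 83.52 kWh
Cost = 83.52 × £0.33 = £27.56

£27.56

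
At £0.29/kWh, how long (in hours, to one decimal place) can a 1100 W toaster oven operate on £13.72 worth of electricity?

Energy available = £13.72 ÷ £0.29/kWh = 47.3103 kWh
Hours = 47.3103 kWh ÷ 1.1 kW = 43.0 h

43.0 h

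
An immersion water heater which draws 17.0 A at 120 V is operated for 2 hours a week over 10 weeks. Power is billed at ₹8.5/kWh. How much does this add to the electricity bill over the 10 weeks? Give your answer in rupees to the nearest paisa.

Power = 17.0 A × 120 V = 2040 W = 2.04 kW
Runtime = 2 h/week × 10 weeks = 20 h
Energy = 2.04 kW × 20 h = 40.8 kWh
Cost = 40.8 kWh × ₹8.5/kWh = ₹346.80

₹346.80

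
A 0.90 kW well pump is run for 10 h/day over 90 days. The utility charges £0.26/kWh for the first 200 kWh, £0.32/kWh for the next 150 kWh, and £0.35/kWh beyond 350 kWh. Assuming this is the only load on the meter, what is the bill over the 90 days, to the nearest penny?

Runtime = 10 h/day × 90 days = 900 h
Energy = 0.9 kW × 900 h = 810 kWh
Tier 1 (0–200 kWh): 200 × £0.26 = £52
Tier 2 (200–350 kWh): 150 × £0.32 = £48
Above 350 kWh: 460 × £0.35 = £161
Bill = £261.00

£261.00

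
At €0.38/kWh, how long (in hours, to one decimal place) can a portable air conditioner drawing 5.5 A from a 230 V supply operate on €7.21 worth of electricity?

Power = 5.5 A × 230 V = 1265 W = 1.265 kW
Energy available = €7.21 ÷ €0.38/kWh = 18.9737 kWh
Hours = 18.9737 kWh ÷ 1.265 kW = 15.0 h

15.0 h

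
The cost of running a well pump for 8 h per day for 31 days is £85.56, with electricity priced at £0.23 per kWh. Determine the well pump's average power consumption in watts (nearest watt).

Energy = £85.56 ÷ £0.23/kWh = 372 kWh
Runtime = 8 h/day × 31 days = 248 h
Power = 372 kWh ÷ 248 h = 1.5 kW = 1500 W

1500 W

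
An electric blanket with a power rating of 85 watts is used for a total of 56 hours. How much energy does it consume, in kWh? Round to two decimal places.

4.76 kWh

Energy = 0.085 kW × 56 h = 4.76 kWh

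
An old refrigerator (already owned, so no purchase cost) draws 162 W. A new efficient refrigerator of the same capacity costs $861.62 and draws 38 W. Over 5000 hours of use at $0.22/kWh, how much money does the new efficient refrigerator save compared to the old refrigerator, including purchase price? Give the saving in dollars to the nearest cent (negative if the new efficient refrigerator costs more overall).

old refrigerator: $0.00 + (162/1000) kW × 5000 h × $0.22 = $0.00 + $178.2 = $178.2
new efficient refrigerator: $861.62 + (38/1000) kW × 5000 h × $0.22 = $861.62 + $41.8 = $903.42
Saving = $178.2 − $903.42 = −$725.22

-$725.22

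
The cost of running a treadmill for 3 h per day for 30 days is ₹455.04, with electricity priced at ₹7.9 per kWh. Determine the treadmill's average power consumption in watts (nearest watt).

Energy = ₹455.04 ÷ ₹7.9/kWh = 57.6 kWh
Runtime = 3 h/day × 30 days = 90 h
Power = 57.6 kWh ÷ 90 h = 0.64 kW = 640 W

640 W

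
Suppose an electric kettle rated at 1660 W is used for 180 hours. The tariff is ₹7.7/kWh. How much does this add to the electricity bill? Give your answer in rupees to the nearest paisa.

₹2300.76

Energy = 1.66 kW × 180 h = 298.8 kWh
Cost = 298.8 kWh × ₹7.7/kWh = ₹2300.76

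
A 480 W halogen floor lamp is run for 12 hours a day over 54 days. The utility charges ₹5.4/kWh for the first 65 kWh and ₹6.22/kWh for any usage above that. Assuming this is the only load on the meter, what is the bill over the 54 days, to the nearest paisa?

₹1881.37

Runtime = 12 h/day × 54 days = 648 h
Energy = 0.48 kW × 648 h = 311.04 kWh
Tier 1 (0–65 kWh): 65 × ₹5.4 = ₹351
Above 65 kWh: 246.04 × ₹6.22 = ₹1530.3688
Bill = ₹1881.37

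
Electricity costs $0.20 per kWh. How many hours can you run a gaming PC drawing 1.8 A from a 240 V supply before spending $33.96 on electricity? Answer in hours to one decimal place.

Power = 1.8 A × 240 V = 432 W = 0.432 kW
Energy available = $33.96 ÷ $0.20/kWh = 169.8 kWh
Hours = 169.8 kWh ÷ 0.432 kW = 393.1 h

393.1 h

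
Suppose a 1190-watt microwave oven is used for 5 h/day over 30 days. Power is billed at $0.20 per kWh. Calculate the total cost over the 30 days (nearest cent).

Runtime = 5 h/day × 30 days = 150 h
Energy = 1.19 kW × 150 h = 178.5 kWh
Cost = 178.5 kWh × $0.20/kWh = $35.70

$35.70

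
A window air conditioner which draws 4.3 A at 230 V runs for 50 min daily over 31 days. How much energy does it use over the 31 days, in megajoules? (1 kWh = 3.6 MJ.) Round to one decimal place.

92.0 MJ

Power = 4.3 A × 230 V = 989 W = 0.989 kW
Runtime = 50 min × 31 = 1550 min = 25.833333… h
Energy = 0.989 kW × 25.833333… h = 25.549166… kWh
= 25.549166… × 3.6 MJ = 92.0 MJ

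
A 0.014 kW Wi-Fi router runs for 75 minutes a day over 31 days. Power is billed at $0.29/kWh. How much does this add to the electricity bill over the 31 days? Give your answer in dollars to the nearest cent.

Runtime = 75 min × 31 = 2325 min = 38.75 h
Energy = 0.014 kW × 38.75 h = 0.5425 kWh
Cost = 0.5425 kWh × $0.29/kWh = $0.16

$0.16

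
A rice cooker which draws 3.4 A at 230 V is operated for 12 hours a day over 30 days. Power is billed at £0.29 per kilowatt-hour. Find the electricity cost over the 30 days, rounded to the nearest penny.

Power = 3.4 A × 230 V = 782 W = 0.782 kW
Runtime = 12 h/day × 30 days = 360 h
Energy = 0.782 kW × 360 h = 281.52 kWh
Cost = 281.52 kWh × £0.29/kWh = £81.64

£81.64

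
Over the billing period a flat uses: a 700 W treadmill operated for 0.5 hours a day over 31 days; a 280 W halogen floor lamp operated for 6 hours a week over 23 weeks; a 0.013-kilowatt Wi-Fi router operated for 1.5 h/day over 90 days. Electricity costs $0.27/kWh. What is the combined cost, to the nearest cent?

treadmill: Runtime = 0.5 h/day × 31 days = 15.5 h
treadmill: 0.7 kW × 15.5 h = 10.85 kWh
halogen floor lamp: Runtime = 6 h/week × 23 weeks = 138 h
halogen floor lamp: 0.28 kW × 138 h = 38.64 kWh
Wi-Fi router: Runtime = 1.5 h/day × 90 days = 135 h
Wi-Fi router: 0.013 kW × 135 h = 1.755 kWh
Total energy = 51.245 kWh
Cost = 51.245 × $0.27 = $13.84

$13.84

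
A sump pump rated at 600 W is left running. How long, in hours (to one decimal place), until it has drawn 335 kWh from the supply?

558.3 h

Hours = 335 kWh ÷ 0.6 kW = 558.3 h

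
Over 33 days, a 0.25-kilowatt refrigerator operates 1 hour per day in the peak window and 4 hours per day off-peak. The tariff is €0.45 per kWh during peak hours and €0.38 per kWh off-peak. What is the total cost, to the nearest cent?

Peak energy = 0.25 kW × 1 h × 33 = 8.25 kWh
Off-peak energy = 0.25 kW × 4 h × 33 = 33 kWh
Cost = 8.25 × €0.45 + 33 × €0.38 = €3.7125 + €12.54 = €16.25

€16.25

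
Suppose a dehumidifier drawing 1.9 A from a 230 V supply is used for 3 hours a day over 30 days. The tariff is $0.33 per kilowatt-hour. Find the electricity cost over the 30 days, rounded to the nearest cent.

$12.98

Power = 1.9 A × 230 V = 437 W = 0.437 kW
Runtime = 3 h/day × 30 days = 90 h
Energy = 0.437 kW × 90 h = 39.33 kWh
Cost = 39.33 kWh × $0.33/kWh = $12.98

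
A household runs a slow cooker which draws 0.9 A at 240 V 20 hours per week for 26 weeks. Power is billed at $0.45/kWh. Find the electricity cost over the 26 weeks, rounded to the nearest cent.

Power = 0.9 A × 240 V = 216 W = 0.216 kW
Runtime = 20 h/week × 26 weeks = 520 h
Energy = 0.216 kW × 520 h = 112.32 kWh
Cost = 112.32 kWh × $0.45/kWh = $50.54

$50.54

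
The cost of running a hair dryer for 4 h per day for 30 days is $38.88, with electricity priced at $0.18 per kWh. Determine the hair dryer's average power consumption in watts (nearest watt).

Energy = $38.88 ÷ $0.18/kWh = 216 kWh
Runtime = 4 h/day × 30 days = 120 h
Power = 216 kWh ÷ 120 h = 1.8 kW = 1800 W

1800 W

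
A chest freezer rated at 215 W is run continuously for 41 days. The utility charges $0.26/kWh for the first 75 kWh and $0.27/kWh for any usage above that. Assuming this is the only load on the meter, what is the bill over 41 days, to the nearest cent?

$56.37

Runtime = 24 h × 41 = 984 h
Energy = 0.215 kW × 984 h = 211.56 kWh
Tier 1 (0–75 kWh): 75 × $0.26 = $19.5
Above 75 kWh: 136.56 × $0.27 = $36.8712
Bill = $56.37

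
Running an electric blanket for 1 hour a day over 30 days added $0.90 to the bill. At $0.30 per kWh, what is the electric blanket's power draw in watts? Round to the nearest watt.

Energy = $0.90 ÷ $0.30/kWh = 3 kWh
Runtime = 1 h/day × 30 days = 30 h
Power = 3 kWh ÷ 30 h = 0.1 kW = 100 W

100 W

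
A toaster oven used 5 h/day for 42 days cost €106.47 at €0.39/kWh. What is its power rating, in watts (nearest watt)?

1300 W

Energy = €106.47 ÷ €0.39/kWh = 273 kWh
Runtime = 5 h/day × 42 days = 210 h
Power = 273 kWh ÷ 210 h = 1.3 kW = 1300 W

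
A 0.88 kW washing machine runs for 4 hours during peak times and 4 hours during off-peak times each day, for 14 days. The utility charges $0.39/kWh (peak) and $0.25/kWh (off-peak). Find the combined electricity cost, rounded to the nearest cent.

$31.54

Peak energy = 0.88 kW × 4 h × 14 = 49.28 kWh
Off-peak energy = 0.88 kW × 4 h × 14 = 49.28 kWh
Cost = 49.28 × $0.39 + 49.28 × $0.25 = $19.2192 + $12.32 = $31.54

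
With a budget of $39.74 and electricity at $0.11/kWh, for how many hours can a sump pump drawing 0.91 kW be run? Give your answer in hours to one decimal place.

Energy available = $39.74 ÷ $0.11/kWh = 361.2727 kWh
Hours = 361.2727 kWh ÷ 0.91 kW = 397.0 h

397.0 h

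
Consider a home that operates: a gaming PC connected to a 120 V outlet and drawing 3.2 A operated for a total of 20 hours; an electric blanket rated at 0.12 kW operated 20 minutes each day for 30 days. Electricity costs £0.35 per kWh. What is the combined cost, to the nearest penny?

gaming PC: Power = 3.2 A × 120 V = 384 W = 0.384 kW
gaming PC: 0.384 kW × 20 h = 7.68 kWh
electric blanket: Runtime = 20 min × 30 = 600 min = 10 h
electric blanket: 0.12 kW × 10 h = 1.2 kWh
Total energy = 8.88 kWh
Cost = 8.88 × £0.35 = £3.11

£3.11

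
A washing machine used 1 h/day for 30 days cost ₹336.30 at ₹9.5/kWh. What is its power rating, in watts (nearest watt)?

Energy = ₹336.30 ÷ ₹9.5/kWh = 35.4 kWh
Runtime = 1 h/day × 30 days = 30 h
Power = 35.4 kWh ÷ 30 h = 1.18 kW = 1180 W

1180 W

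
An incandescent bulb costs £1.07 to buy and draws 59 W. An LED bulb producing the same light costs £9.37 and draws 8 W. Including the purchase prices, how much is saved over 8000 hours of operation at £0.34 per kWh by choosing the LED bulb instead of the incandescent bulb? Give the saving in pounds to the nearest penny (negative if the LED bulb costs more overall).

incandescent bulb: £1.07 + (59/1000) kW × 8000 h × £0.34 = £1.07 + £160.48 = £161.55
LED bulb: £9.37 + (8/1000) kW × 8000 h × £0.34 = £9.37 + £21.76 = £31.13
Saving = £161.55 − £31.13 = £130.42

£130.42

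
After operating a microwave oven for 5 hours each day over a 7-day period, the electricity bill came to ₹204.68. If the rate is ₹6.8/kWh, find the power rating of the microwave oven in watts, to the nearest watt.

860 W

Energy = ₹204.68 ÷ ₹6.8/kWh = 30.1 kWh
Runtime = 5 h/day × 7 days = 35 h
Power = 30.1 kWh ÷ 35 h = 0.86 kW = 860 W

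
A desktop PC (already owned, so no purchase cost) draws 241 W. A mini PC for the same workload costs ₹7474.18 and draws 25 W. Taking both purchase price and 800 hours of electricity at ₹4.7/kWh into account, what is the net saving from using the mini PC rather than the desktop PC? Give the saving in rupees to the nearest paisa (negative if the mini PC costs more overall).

-₹6662.02

desktop PC: ₹0.00 + (241/1000) kW × 800 h × ₹4.7 = ₹0.00 + ₹906.16 = ₹906.16
mini PC: ₹7474.18 + (25/1000) kW × 800 h × ₹4.7 = ₹7474.18 + ₹94 = ₹7568.18
Saving = ₹906.16 − ₹7568.18 = −₹6662.02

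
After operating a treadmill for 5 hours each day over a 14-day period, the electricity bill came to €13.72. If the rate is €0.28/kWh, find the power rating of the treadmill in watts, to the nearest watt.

700 W

Energy = €13.72 ÷ €0.28/kWh = 49 kWh
Runtime = 5 h/day × 14 days = 70 h
Power = 49 kWh ÷ 70 h = 0.7 kW = 700 W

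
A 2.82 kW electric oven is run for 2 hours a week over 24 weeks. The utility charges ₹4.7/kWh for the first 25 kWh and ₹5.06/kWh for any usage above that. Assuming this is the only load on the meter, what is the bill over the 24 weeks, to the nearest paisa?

Runtime = 2 h/week × 24 weeks = 48 h
Energy = 2.82 kW × 48 h = 135.36 kWh
Tier 1 (0–25 kWh): 25 × ₹4.7 = ₹117.5
Above 25 kWh: 110.36 × ₹5.06 = ₹558.4216
Bill = ₹675.92

₹675.92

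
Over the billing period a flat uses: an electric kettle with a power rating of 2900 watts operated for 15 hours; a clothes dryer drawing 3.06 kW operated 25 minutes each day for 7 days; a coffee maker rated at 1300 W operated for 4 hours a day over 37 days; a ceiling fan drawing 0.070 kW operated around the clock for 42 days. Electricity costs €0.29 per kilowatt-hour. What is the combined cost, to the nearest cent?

electric kettle: 2.9 kW × 15 h = 43.5 kWh
clothes dryer: Runtime = 25 min × 7 = 175 min = 2.916666… h
clothes dryer: 3.06 kW × 2.916666… h = 8.925 kWh
coffee maker: Runtime = 4 h/day × 37 days = 148 h
coffee maker: 1.3 kW × 148 h = 192.4 kWh
ceiling fan: Runtime = 24 h × 42 = 1008 h
ceiling fan: 0.07 kW × 1008 h = 70.56 kWh
Total energy = 315.385 kWh
Cost = 315.385 × €0.29 = €91.46

€91.46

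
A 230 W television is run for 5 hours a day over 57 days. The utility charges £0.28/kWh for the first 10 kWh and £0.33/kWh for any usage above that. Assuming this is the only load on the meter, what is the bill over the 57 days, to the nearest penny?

Runtime = 5 h/day × 57 days = 285 h
Energy = 0.23 kW × 285 h = 65.55 kWh
Tier 1 (0–10 kWh): 10 × £0.28 = £2.8
Above 10 kWh: 55.55 × £0.33 = £18.3315
Bill = £21.13

£21.13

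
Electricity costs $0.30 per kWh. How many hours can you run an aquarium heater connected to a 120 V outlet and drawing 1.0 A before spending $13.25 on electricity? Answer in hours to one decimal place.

Power = 1.0 A × 120 V = 120 W = 0.12 kW
Energy available = $13.25 ÷ $0.30/kWh = 44.1667 kWh
Hours = 44.1667 kWh ÷ 0.12 kW = 368.1 h

368.1 h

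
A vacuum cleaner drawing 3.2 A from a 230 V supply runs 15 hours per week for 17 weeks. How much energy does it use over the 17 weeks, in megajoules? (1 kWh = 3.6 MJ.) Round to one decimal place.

Power = 3.2 A × 230 V = 736 W = 0.736 kW
Runtime = 15 h/week × 17 weeks = 255 h
Energy = 0.736 kW × 255 h = 187.68 kWh
= 187.68 × 3.6 MJ = 675.6 MJ

675.6 MJ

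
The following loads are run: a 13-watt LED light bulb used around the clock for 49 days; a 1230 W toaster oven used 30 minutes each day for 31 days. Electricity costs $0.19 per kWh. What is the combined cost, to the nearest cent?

$6.53

LED light bulb: Runtime = 24 h × 49 = 1176 h
LED light bulb: 0.013 kW × 1176 h = 15.288 kWh
toaster oven: Runtime = 30 min × 31 = 930 min = 15.5 h
toaster oven: 1.23 kW × 15.5 h = 19.065 kWh
Total energy = 34.353 kWh
Cost = 34.353 × $0.19 = $6.53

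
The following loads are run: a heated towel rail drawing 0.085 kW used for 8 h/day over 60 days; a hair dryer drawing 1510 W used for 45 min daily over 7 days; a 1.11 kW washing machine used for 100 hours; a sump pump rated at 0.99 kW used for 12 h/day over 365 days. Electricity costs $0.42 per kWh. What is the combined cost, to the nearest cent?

$1888.29

heated towel rail: Runtime = 8 h/day × 60 days = 480 h
heated towel rail: 0.085 kW × 480 h = 40.8 kWh
hair dryer: Runtime = 45 min × 7 = 315 min = 5.25 h
hair dryer: 1.51 kW × 5.25 h = 7.9275 kWh
washing machine: 1.11 kW × 100 h = 111 kWh
sump pump: Runtime = 12 h/day × 365 days = 4380 h
sump pump: 0.99 kW × 4380 h = 4336.2 kWh
Total energy = 4495.9275 kWh
Cost = 4495.9275 × $0.42 = $1888.29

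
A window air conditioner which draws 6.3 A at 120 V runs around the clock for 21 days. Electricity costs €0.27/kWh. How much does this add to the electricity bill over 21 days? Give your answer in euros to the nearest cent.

Power = 6.3 A × 120 V = 756 W = 0.756 kW
Runtime = 24 h × 21 = 504 h
Energy = 0.756 kW × 504 h = 381.024 kWh
Cost = 381.024 kWh × €0.27/kWh = €102.88

€102.88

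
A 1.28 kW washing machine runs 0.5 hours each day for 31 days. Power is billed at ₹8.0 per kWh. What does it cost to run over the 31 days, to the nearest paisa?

₹158.72

Runtime = 0.5 h/day × 31 days = 15.5 h
Energy = 1.28 kW × 15.5 h = 19.84 kWh
Cost = 19.84 kWh × ₹8.0/kWh = ₹158.72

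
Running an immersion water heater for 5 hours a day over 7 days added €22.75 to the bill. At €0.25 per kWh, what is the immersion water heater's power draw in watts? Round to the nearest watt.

Energy = €22.75 ÷ €0.25/kWh = 91 kWh
Runtime = 5 h/day × 7 days = 35 h
Power = 91 kWh ÷ 35 h = 2.6 kW = 2600 W

2600 W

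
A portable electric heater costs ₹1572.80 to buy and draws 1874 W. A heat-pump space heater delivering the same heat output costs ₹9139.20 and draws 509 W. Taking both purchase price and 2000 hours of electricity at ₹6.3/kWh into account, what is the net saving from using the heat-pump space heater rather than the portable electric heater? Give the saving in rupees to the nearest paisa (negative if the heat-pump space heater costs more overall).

₹9632.60

portable electric heater: ₹1572.80 + (1874/1000) kW × 2000 h × ₹6.3 = ₹1572.80 + ₹23612.4 = ₹25185.2
heat-pump space heater: ₹9139.20 + (509/1000) kW × 2000 h × ₹6.3 = ₹9139.20 + ₹6413.4 = ₹15552.6
Saving = ₹25185.2 − ₹15552.6 = ₹9632.6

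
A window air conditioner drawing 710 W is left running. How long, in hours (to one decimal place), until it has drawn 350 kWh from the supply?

Hours = 350 kWh ÷ 0.71 kW = 493.0 h

493.0 h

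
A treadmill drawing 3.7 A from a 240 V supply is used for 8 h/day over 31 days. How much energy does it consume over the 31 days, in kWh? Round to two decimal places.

220.22 kWh

Power = 3.7 A × 240 V = 888 W = 0.888 kW
Runtime = 8 h/day × 31 days = 248 h
Energy = 0.888 kW × 248 h = 220.224 kWh ≈ 220.22 kWh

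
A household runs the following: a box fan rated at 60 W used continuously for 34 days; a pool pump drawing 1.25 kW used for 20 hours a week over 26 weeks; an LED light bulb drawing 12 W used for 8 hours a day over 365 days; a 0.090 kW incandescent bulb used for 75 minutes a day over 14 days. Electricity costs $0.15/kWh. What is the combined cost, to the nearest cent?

box fan: Runtime = 24 h × 34 = 816 h
box fan: 0.06 kW × 816 h = 48.96 kWh
pool pump: Runtime = 20 h/week × 26 weeks = 520 h
pool pump: 1.25 kW × 520 h = 650 kWh
LED light bulb: Runtime = 8 h/day × 365 days = 2920 h
LED light bulb: 0.012 kW × 2920 h = 35.04 kWh
incandescent bulb: Runtime = 75 min × 14 = 1050 min = 17.5 h
incandescent bulb: 0.09 kW × 17.5 h = 1.575 kWh
Total energy = 735.575 kWh
Cost = 735.575 × $0.15 = $110.34

$110.34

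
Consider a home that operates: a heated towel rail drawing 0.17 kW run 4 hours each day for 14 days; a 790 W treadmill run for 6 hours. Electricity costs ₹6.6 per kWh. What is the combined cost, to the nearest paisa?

heated towel rail: Runtime = 4 h/day × 14 days = 56 h
heated towel rail: 0.17 kW × 56 h = 9.52 kWh
treadmill: 0.79 kW × 6 h = 4.74 kWh
Total energy = 14.26 kWh
Cost = 14.26 × ₹6.6 = ₹94.12

₹94.12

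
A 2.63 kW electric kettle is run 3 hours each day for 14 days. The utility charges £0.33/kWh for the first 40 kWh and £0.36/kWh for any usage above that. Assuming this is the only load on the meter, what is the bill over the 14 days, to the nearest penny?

Runtime = 3 h/day × 14 days = 42 h
Energy = 2.63 kW × 42 h = 110.46 kWh
Tier 1 (0–40 kWh): 40 × £0.33 = £13.2
Above 40 kWh: 70.46 × £0.36 = £25.3656
Bill = £38.57

£38.57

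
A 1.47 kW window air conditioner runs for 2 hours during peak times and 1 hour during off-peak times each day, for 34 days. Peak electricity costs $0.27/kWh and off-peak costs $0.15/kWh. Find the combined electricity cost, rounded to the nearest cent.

Peak energy = 1.47 kW × 2 h × 34 = 99.96 kWh
Off-peak energy = 1.47 kW × 1 h × 34 = 49.98 kWh
Cost = 99.96 × $0.27 + 49.98 × $0.15 = $26.9892 + $7.497 = $34.49

$34.49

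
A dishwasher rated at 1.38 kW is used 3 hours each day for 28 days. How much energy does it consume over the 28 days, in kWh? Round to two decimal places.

Runtime = 3 h/day × 28 days = 84 h
Energy = 1.38 kW × 84 h = 115.92 kWh

115.92 kWh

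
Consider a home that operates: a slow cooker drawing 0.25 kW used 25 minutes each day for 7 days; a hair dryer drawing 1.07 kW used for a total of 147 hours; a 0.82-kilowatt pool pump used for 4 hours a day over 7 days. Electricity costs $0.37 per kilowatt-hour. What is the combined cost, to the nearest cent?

slow cooker: Runtime = 25 min × 7 = 175 min = 2.916666… h
slow cooker: 0.25 kW × 2.916666… h = 0.729166… kWh
hair dryer: 1.07 kW × 147 h = 157.29 kWh
pool pump: Runtime = 4 h/day × 7 days = 28 h
pool pump: 0.82 kW × 28 h = 22.96 kWh
Total energy = 180.979166… kWh
Cost = 180.979166… × $0.37 = $66.96

$66.96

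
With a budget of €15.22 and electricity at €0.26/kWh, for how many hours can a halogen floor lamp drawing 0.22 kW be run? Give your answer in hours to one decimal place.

266.1 h

Energy available = €15.22 ÷ €0.26/kWh = 58.5385 kWh
Hours = 58.5385 kWh ÷ 0.22 kW = 266.1 h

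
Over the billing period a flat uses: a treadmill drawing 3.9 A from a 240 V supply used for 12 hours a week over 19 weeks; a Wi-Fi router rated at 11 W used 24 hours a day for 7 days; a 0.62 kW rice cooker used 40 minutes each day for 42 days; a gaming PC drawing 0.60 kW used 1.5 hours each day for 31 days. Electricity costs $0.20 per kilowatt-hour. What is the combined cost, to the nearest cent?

$52.10

treadmill: Power = 3.9 A × 240 V = 936 W = 0.936 kW
treadmill: Runtime = 12 h/week × 19 weeks = 228 h
treadmill: 0.936 kW × 228 h = 213.408 kWh
Wi-Fi router: Runtime = 24 h × 7 = 168 h
Wi-Fi router: 0.011 kW × 168 h = 1.848 kWh
rice cooker: Runtime = 40 min × 42 = 1680 min = 28 h
rice cooker: 0.62 kW × 28 h = 17.36 kWh
gaming PC: Runtime = 1.5 h/day × 31 days = 46.5 h
gaming PC: 0.6 kW × 46.5 h = 27.9 kWh
Total energy = 260.516 kWh
Cost = 260.516 × $0.20 = $52.10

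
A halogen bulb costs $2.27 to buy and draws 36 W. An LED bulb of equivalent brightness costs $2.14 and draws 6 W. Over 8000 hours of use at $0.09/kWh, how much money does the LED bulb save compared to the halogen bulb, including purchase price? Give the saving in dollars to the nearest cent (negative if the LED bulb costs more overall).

$21.73

halogen bulb: $2.27 + (36/1000) kW × 8000 h × $0.09 = $2.27 + $25.92 = $28.19
LED bulb: $2.14 + (6/1000) kW × 8000 h × $0.09 = $2.14 + $4.32 = $6.46
Saving = $28.19 − $6.46 = $21.73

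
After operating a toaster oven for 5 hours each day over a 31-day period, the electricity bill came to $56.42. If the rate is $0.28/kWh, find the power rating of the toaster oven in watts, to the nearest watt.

1300 W

Energy = $56.42 ÷ $0.28/kWh = 201.5 kWh
Runtime = 5 h/day × 31 days = 155 h
Power = 201.5 kWh ÷ 155 h = 1.3 kW = 1300 W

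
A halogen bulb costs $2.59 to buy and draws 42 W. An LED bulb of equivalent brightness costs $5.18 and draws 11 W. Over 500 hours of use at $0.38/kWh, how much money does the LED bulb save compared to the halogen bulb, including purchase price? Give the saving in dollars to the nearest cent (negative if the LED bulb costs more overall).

halogen bulb: $2.59 + (42/1000) kW × 500 h × $0.38 = $2.59 + $7.98 = $10.57
LED bulb: $5.18 + (11/1000) kW × 500 h × $0.38 = $5.18 + $2.09 = $7.27
Saving = $10.57 − $7.27 = $3.3

$3.30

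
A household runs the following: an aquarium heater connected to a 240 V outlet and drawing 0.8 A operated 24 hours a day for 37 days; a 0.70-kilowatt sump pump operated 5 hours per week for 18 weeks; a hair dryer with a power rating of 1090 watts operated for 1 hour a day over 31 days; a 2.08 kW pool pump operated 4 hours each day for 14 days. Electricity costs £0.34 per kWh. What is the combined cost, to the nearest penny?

£130.48

aquarium heater: Power = 0.8 A × 240 V = 192 W = 0.192 kW
aquarium heater: Runtime = 24 h × 37 = 888 h
aquarium heater: 0.192 kW × 888 h = 170.496 kWh
sump pump: Runtime = 5 h/week × 18 weeks = 90 h
sump pump: 0.7 kW × 90 h = 63 kWh
hair dryer: Runtime = 1 h/day × 31 days = 31 h
hair dryer: 1.09 kW × 31 h = 33.79 kWh
pool pump: Runtime = 4 h/day × 14 days = 56 h
pool pump: 2.08 kW × 56 h = 116.48 kWh
Total energy = 383.766 kWh
Cost = 383.766 × £0.34 = £130.48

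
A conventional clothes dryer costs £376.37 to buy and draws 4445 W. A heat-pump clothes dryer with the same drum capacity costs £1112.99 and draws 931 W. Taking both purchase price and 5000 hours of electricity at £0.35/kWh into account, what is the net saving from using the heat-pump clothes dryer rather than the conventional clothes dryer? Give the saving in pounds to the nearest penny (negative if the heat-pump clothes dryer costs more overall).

£5412.88

conventional clothes dryer: £376.37 + (4445/1000) kW × 5000 h × £0.35 = £376.37 + £7778.75 = £8155.12
heat-pump clothes dryer: £1112.99 + (931/1000) kW × 5000 h × £0.35 = £1112.99 + £1629.25 = £2742.24
Saving = £8155.12 − £2742.24 = £5412.88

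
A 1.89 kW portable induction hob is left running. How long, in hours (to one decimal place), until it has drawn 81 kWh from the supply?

42.9 h

Hours = 81 kWh ÷ 1.89 kW = 42.9 h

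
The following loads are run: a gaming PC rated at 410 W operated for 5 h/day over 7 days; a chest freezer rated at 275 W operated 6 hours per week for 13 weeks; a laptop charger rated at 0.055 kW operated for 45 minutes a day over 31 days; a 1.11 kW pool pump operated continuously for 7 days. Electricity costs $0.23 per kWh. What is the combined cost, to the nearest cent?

$51.42

gaming PC: Runtime = 5 h/day × 7 days = 35 h
gaming PC: 0.41 kW × 35 h = 14.35 kWh
chest freezer: Runtime = 6 h/week × 13 weeks = 78 h
chest freezer: 0.275 kW × 78 h = 21.45 kWh
laptop charger: Runtime = 45 min × 31 = 1395 min = 23.25 h
laptop charger: 0.055 kW × 23.25 h = 1.27875 kWh
pool pump: Runtime = 24 h × 7 = 168 h
pool pump: 1.11 kW × 168 h = 186.48 kWh
Total energy = 223.55875 kWh
Cost = 223.55875 × $0.23 = $51.42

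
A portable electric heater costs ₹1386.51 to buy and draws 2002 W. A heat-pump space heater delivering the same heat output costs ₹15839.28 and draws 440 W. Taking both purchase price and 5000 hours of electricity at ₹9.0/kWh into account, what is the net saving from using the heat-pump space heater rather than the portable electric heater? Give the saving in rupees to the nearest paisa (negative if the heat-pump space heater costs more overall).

₹55837.23

portable electric heater: ₹1386.51 + (2002/1000) kW × 5000 h × ₹9.0 = ₹1386.51 + ₹90090 = ₹91476.51
heat-pump space heater: ₹15839.28 + (440/1000) kW × 5000 h × ₹9.0 = ₹15839.28 + ₹19800 = ₹35639.28
Saving = ₹91476.51 − ₹35639.28 = ₹55837.23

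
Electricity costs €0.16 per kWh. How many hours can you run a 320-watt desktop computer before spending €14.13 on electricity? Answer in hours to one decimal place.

276.0 h

Energy available = €14.13 ÷ €0.16/kWh = 88.3125 kWh
Hours = 88.3125 kWh ÷ 0.32 kW = 276.0 h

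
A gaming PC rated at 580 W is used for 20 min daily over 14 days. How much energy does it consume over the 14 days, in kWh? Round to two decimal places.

Runtime = 20 min × 14 = 280 min = 4.666666… h
Energy = 0.58 kW × 4.666666… h = 2.706666… kWh ≈ 2.71 kWh

2.71 kWh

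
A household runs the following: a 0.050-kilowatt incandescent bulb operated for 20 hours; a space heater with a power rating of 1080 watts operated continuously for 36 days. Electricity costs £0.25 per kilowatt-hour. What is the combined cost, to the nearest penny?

incandescent bulb: 0.05 kW × 20 h = 1 kWh
space heater: Runtime = 24 h × 36 = 864 h
space heater: 1.08 kW × 864 h = 933.12 kWh
Total energy = 934.12 kWh
Cost = 934.12 × £0.25 = £233.53

£233.53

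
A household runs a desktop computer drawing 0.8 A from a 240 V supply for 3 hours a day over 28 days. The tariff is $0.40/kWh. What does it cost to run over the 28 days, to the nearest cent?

Power = 0.8 A × 240 V = 192 W = 0.192 kW
Runtime = 3 h/day × 28 days = 84 h
Energy = 0.192 kW × 84 h = 16.128 kWh
Cost = 16.128 kWh × $0.40/kWh = $6.45

$6.45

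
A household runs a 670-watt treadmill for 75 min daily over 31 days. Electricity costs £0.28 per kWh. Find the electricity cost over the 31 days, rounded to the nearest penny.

Runtime = 75 min × 31 = 2325 min = 38.75 h
Energy = 0.67 kW × 38.75 h = 25.9625 kWh
Cost = 25.9625 kWh × £0.28/kWh = £7.27

£7.27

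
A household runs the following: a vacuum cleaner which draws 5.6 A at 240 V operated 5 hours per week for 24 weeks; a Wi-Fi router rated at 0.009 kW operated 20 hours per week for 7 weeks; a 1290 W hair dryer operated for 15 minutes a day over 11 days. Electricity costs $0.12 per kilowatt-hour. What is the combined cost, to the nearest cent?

vacuum cleaner: Power = 5.6 A × 240 V = 1344 W = 1.344 kW
vacuum cleaner: Runtime = 5 h/week × 24 weeks = 120 h
vacuum cleaner: 1.344 kW × 120 h = 161.28 kWh
Wi-Fi router: Runtime = 20 h/week × 7 weeks = 140 h
Wi-Fi router: 0.009 kW × 140 h = 1.26 kWh
hair dryer: Runtime = 15 min × 11 = 165 min = 2.75 h
hair dryer: 1.29 kW × 2.75 h = 3.5475 kWh
Total energy = 166.0875 kWh
Cost = 166.0875 × $0.12 = $19.93

$19.93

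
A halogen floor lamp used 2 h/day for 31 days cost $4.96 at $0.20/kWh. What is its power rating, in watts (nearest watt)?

400 W

Energy = $4.96 ÷ $0.20/kWh = 24.8 kWh
Runtime = 2 h/day × 31 days = 62 h
Power = 24.8 kWh ÷ 62 h = 0.4 kW = 400 W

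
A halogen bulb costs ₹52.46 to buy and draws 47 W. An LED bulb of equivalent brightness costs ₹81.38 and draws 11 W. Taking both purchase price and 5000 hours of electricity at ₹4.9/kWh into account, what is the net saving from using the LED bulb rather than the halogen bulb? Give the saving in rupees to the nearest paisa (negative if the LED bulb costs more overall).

₹853.08

halogen bulb: ₹52.46 + (47/1000) kW × 5000 h × ₹4.9 = ₹52.46 + ₹1151.5 = ₹1203.96
LED bulb: ₹81.38 + (11/1000) kW × 5000 h × ₹4.9 = ₹81.38 + ₹269.5 = ₹350.88
Saving = ₹1203.96 − ₹350.88 = ₹853.08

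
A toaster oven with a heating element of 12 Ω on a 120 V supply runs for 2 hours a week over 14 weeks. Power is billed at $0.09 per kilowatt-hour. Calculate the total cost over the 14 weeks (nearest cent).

$3.02

Power = V²/R = 120²/12 = 1200 W = 1.2 kW
Runtime = 2 h/week × 14 weeks = 28 h
Energy = 1.2 kW × 28 h = 33.6 kWh
Cost = 33.6 kWh × $0.09/kWh = $3.02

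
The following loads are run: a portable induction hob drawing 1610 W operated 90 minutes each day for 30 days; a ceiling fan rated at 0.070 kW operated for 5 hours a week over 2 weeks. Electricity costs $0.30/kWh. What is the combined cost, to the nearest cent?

portable induction hob: Runtime = 90 min × 30 = 2700 min = 45 h
portable induction hob: 1.61 kW × 45 h = 72.45 kWh
ceiling fan: Runtime = 5 h/week × 2 weeks = 10 h
ceiling fan: 0.07 kW × 10 h = 0.7 kWh
Total energy = 73.15 kWh
Cost = 73.15 × $0.30 = $21.95

$21.95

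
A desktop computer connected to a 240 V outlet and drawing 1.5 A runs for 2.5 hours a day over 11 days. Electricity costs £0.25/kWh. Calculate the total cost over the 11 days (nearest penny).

Power = 1.5 A × 240 V = 360 W = 0.36 kW
Runtime = 2.5 h/day × 11 days = 27.5 h
Energy = 0.36 kW × 27.5 h = 9.9 kWh
Cost = 9.9 kWh × £0.25/kWh = £2.48

£2.48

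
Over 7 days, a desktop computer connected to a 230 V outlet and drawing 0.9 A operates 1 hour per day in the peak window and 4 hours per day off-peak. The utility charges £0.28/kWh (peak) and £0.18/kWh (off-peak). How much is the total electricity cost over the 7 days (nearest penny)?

£1.45

Power = 0.9 A × 230 V = 207 W = 0.207 kW
Peak energy = 0.207 kW × 1 h × 7 = 1.449 kWh
Off-peak energy = 0.207 kW × 4 h × 7 = 5.796 kWh
Cost = 1.449 × £0.28 + 5.796 × £0.18 = £0.40572 + £1.04328 = £1.45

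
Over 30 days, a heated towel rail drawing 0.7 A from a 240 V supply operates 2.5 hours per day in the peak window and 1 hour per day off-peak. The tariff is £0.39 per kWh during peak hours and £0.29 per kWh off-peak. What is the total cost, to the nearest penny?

Power = 0.7 A × 240 V = 168 W = 0.168 kW
Peak energy = 0.168 kW × 2.5 h × 30 = 12.6 kWh
Off-peak energy = 0.168 kW × 1 h × 30 = 5.04 kWh
Cost = 12.6 × £0.39 + 5.04 × £0.29 = £4.914 + £1.4616 = £6.38

£6.38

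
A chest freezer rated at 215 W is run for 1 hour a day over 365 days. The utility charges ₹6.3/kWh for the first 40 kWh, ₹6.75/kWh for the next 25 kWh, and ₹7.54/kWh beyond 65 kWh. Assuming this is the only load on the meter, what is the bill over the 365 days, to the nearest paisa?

₹522.35

Runtime = 1 h/day × 365 days = 365 h
Energy = 0.215 kW × 365 h = 78.475 kWh
Tier 1 (0–40 kWh): 40 × ₹6.3 = ₹252
Tier 2 (40–65 kWh): 25 × ₹6.75 = ₹168.75
Above 65 kWh: 13.475 × ₹7.54 = ₹101.6015
Bill = ₹522.35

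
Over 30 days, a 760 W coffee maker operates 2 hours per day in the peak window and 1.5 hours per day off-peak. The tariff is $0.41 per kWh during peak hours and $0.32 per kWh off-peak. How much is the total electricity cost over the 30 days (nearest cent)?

$29.64

Peak energy = 0.76 kW × 2 h × 30 = 45.6 kWh
Off-peak energy = 0.76 kW × 1.5 h × 30 = 34.2 kWh
Cost = 45.6 × $0.41 + 34.2 × $0.32 = $18.696 + $10.944 = $29.64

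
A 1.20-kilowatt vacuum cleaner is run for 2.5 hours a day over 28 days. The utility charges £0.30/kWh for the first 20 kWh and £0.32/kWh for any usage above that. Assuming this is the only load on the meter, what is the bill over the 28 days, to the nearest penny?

Runtime = 2.5 h/day × 28 days = 70 h
Energy = 1.2 kW × 70 h = 84 kWh
Tier 1 (0–20 kWh): 20 × £0.30 = £6
Above 20 kWh: 64 × £0.32 = £20.48
Bill = £26.48

£26.48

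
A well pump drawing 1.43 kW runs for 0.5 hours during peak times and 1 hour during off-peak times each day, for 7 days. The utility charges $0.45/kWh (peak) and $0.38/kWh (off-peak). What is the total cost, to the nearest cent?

Peak energy = 1.43 kW × 0.5 h × 7 = 5.005 kWh
Off-peak energy = 1.43 kW × 1 h × 7 = 10.01 kWh
Cost = 5.005 × $0.45 + 10.01 × $0.38 = $2.25225 + $3.8038 = $6.06

$6.06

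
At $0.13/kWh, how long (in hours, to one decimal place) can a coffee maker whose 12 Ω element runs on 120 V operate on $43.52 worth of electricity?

279.0 h

Power = V²/R = 120²/12 = 1200 W = 1.2 kW
Energy available = $43.52 ÷ $0.13/kWh = 334.7692 kWh
Hours = 334.7692 kWh ÷ 1.2 kW = 279.0 h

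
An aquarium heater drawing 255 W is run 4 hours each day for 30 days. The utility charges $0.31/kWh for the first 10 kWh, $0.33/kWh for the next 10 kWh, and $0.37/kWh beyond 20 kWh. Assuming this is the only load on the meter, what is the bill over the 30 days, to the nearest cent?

$10.32

Runtime = 4 h/day × 30 days = 120 h
Energy = 0.255 kW × 120 h = 30.6 kWh
Tier 1 (0–10 kWh): 10 × $0.31 = $3.1
Tier 2 (10–20 kWh): 10 × $0.33 = $3.3
Above 20 kWh: 10.6 × $0.37 = $3.922
Bill = $10.32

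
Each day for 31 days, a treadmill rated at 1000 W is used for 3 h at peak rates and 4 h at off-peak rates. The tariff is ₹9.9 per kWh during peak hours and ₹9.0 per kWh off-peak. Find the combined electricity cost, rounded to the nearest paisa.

₹2036.70

Peak energy = 1 kW × 3 h × 31 = 93 kWh
Off-peak energy = 1 kW × 4 h × 31 = 124 kWh
Cost = 93 × ₹9.9 + 124 × ₹9.0 = ₹920.7 + ₹1116 = ₹2036.70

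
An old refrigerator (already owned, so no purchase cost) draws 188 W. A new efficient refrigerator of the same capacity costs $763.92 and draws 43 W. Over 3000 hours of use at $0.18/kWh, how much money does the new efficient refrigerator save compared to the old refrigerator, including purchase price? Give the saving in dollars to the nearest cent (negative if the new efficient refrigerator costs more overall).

-$685.62

old refrigerator: $0.00 + (188/1000) kW × 3000 h × $0.18 = $0.00 + $101.52 = $101.52
new efficient refrigerator: $763.92 + (43/1000) kW × 3000 h × $0.18 = $763.92 + $23.22 = $787.14
Saving = $101.52 − $787.14 = −$685.62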